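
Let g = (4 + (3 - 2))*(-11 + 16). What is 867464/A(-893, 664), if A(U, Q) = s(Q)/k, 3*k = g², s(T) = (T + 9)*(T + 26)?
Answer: 54216500/139311 ≈ 389.18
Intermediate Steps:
g = 25 (g = (4 + 1)*5 = 5*5 = 25)
s(T) = (9 + T)*(26 + T)
k = 625/3 (k = (⅓)*25² = (⅓)*625 = 625/3 ≈ 208.33)
A(U, Q) = 702/625 + 3*Q²/625 + 21*Q/125 (A(U, Q) = (234 + Q² + 35*Q)/(625/3) = (234 + Q² + 35*Q)*(3/625) = 702/625 + 3*Q²/625 + 21*Q/125)
867464/A(-893, 664) = 867464/(702/625 + (3/625)*664² + (21/125)*664) = 867464/(702/625 + (3/625)*440896 + 13944/125) = 867464/(702/625 + 1322688/625 + 13944/125) = 867464/(278622/125) = 867464*(125/278622) = 54216500/139311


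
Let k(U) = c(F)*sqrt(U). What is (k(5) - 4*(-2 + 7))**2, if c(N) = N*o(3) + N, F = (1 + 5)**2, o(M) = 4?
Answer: 162400 - 7200*sqrt(5) ≈ 1.4630e+5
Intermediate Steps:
F = 36 (F = 6**2 = 36)
c(N) = 5*N (c(N) = N*4 + N = 4*N + N = 5*N)
k(U) = 180*sqrt(U) (k(U) = (5*36)*sqrt(U) = 180*sqrt(U))
(k(5) - 4*(-2 + 7))**2 = (180*sqrt(5) - 4*(-2 + 7))**2 = (180*sqrt(5) - 4*5)**2 = (180*sqrt(5) - 20)**2 = (-20 + 180*sqrt(5))**2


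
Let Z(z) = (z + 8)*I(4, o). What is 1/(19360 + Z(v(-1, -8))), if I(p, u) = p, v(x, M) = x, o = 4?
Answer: 1/19388 ≈ 5.1578e-5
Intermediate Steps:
Z(z) = 32 + 4*z (Z(z) = (z + 8)*4 = (8 + z)*4 = 32 + 4*z)
1/(19360 + Z(v(-1, -8))) = 1/(19360 + (32 + 4*(-1))) = 1/(19360 + (32 - 4)) = 1/(19360 + 28) = 1/19388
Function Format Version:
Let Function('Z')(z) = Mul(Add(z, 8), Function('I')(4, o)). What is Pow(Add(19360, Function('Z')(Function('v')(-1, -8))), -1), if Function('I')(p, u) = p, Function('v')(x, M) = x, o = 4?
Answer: Rational(1, 19388) ≈ 5.1578e-5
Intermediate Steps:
Function('Z')(z) = Add(32, Mul(4, z)) (Function('Z')(z) = Mul(Add(z, 8), 4) = Mul(Add(8, z), 4) = Add(32, Mul(4, z)))
Pow(Add(19360, Function('Z')(Function('v')(-1, -8))), -1) = Pow(Add(19360, Add(32, Mul(4, -1))), -1) = Pow(Add(19360, Add(32, -4)), -1) = Pow(Add(19360, 28), -1) = Pow(19388, -1) = Rational(1, 19388)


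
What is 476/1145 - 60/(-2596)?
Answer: 326099/743105 ≈ 0.43883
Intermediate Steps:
476/1145 - 60/(-2596) = 476*(1/1145) - 60*(-1/2596) = 476/1145 + 15/649 = 326099/743105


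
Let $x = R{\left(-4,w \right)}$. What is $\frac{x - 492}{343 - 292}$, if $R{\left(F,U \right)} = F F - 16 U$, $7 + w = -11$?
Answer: $- \frac{188}{51} \approx -3.6863$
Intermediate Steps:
$w = -18$ ($w = -7 - 11 = -18$)
$R{\left(F,U \right)} = F^{2} - 16 U$
$x = 304$ ($x = \left(-4\right)^{2} - -288 = 16 + 288 = 304$)
$\frac{x - 492}{343 - 292} = \frac{304 - 492}{343 - 292} = - \frac{188}{51}$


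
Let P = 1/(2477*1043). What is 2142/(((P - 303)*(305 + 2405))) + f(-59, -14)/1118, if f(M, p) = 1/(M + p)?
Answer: -113440881642947/43283951942634520 ≈ -0.0026209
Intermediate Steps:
P = 1/2583511 (P = (1/2477)*(1/1043) = 1/2583511 ≈ 3.8707e-7)
2142/(((P - 303)*(305 + 2405))) + f(-59, -14)/1118 = 2142/(((1/2583511 - 303)*(305 + 2405))) + 1/(-59 - 14*1118) = 2142/((-782803832/2583511*2710)) + (1/1118)/(-73) = 2142/(-2121398384720/2583511) - 1/73*1/1118 = 2142*(-2583511/2121398384720) - 1/81614 = -2766940281/1060699192360 - 1/81614 = -113440881642947/43283951942634520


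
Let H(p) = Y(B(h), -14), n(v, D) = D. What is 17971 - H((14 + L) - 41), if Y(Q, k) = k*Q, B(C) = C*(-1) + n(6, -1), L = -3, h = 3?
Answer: 17915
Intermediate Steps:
B(C) = -1 - C (B(C) = C*(-1) - 1 = -C - 1 = -1 - C)
Y(Q, k) = Q*k
H(p) = 56 (H(p) = (-1 - 1*3)*(-14) = (-1 - 3)*(-14) = -4*(-14) = 56)
17971 - H((14 + L) - 41) = 17971 - 1*56 = 17971 - 56 = 17915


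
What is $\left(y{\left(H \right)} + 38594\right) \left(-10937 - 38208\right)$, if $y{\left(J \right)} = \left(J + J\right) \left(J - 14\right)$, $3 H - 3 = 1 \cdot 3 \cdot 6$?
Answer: $-1891885920$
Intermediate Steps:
$H = 7$ ($H = 1 + \frac{1 \cdot 3 \cdot 6}{3} = 1 + \frac{3 \cdot 6}{3} = 1 + \frac{1}{3} \cdot 18 = 1 + 6 = 7$)
$y{\left(J \right)} = 2 J \left(-14 + J\right)$
$\left(y{\left(H \right)} + 38594\right) \left(-10937 - 38208\right) = \left(2 \cdot 7 \left(-14 + 7\right) + 38594\right) \left(-10937 - 38208\right) = \left(2 \cdot 7 \left(-7\right) + 38594\right) \left(-49145\right) = \left(-98 + 38594\right) \left(-49145\right) = 38496 \left(-49145\right) = -1891885920$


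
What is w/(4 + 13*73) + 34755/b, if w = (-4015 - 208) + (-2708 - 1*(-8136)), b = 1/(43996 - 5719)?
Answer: 1267792230860/953 ≈ 1.3303e+9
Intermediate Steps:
b = 1/38277 ≈ 2.6125e-5
w = 1205 (w = -4223 + (-2708 + 8136) = -4223 + 5428 = 1205)
w/(4 + 13*73) + 34755/b = 1205/(4 + 13*73) + 34755/(1/38277) = 1205/(4 + 949) + 34755*38277 = 1205/953 + 1330317135 = 1267792230860/953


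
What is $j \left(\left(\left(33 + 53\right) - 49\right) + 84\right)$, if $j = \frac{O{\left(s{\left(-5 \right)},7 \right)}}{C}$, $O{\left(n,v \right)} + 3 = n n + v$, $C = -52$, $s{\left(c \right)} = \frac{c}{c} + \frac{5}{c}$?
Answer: $- \frac{121}{13} \approx -9.3077$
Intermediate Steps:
$s{\left(c \right)} = 1 + \frac{5}{c}$
$O{\left(n,v \right)} = -3 + v + n^{2}$ ($O{\left(n,v \right)} = -3 + \left(n n + v\right) = -3 + \left(n^{2} + v\right) = -3 + \left(v + n^{2}\right) = -3 + v + n^{2}$)
$j = - \frac{1}{13}$ ($j = \frac{-3 + 7 + \left(\frac{5 - 5}{-5}\right)^{2}}{-52} = \left(-3 + 7 + \left(\left(- \frac{1}{5}\right) 0\right)^{2}\right) \left(- \frac{1}{52}\right) = \left(-3 + 7 + 0^{2}\right) \left(- \frac{1}{52}\right) = \left(-3 + 7 + 0\right) \left(- \frac{1}{52}\right) = 4 \left(- \frac{1}{52}\right) = - \frac{1}{13} \approx -0.076923$)
$j \left(\left(\left(33 + 53\right) - 49\right) + 84\right) = - \frac{\left(\left(33 + 53\right) - 49\right) + 84}{13} = - \frac{\left(86 - 49\right) + 84}{13} = - \frac{37 + 84}{13} = \left(- \frac{1}{13}\right) 121 = - \frac{121}{13}$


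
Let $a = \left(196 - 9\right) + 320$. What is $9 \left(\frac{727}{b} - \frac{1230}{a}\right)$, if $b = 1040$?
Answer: $- \frac{210141}{13520} \approx -15.543$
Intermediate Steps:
$a = 507$ ($a = 187 + 320 = 507$)
$9 \left(\frac{727}{b} - \frac{1230}{a}\right) = 9 \left(\frac{727}{1040} - \frac{1230}{507}\right) = 9 \left(727 \cdot \frac{1}{1040} - \frac{410}{169}\right) = 9 \left(\frac{727}{1040} - \frac{410}{169}\right) = 9 \left(- \frac{23349}{13520}\right) = - \frac{210141}{13520}$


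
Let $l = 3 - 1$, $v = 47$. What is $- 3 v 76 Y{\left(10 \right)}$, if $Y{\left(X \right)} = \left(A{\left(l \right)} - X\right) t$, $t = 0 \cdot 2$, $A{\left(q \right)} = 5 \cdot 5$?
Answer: $0$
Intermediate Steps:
$l = 2$ ($l = 3 - 1 = 2$)
$A{\left(q \right)} = 25$
$t = 0$
$Y{\left(X \right)} = 0$ ($Y{\left(X \right)} = \left(25 - X\right) 0 = 0$)
$- 3 v 76 Y{\left(10 \right)} = - 3 \cdot 47 \cdot 76 \cdot 0 = - 3 \cdot 3572 \cdot 0 = \left(-3\right) 0 = 0$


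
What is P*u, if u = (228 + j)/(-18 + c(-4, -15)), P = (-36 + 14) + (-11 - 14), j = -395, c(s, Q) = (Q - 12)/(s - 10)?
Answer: -109886/225 ≈ -488.38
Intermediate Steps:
c(s, Q) = (-12 + Q)/(-10 + s)
P = -47 (P = -22 - 25 = -47)
u = 2338/225 (u = (228 - 395)/(-18 + (-12 - 15)/(-10 - 4)) = -167/(-18 - 27/(-14)) = -167/(-18 - 1/14*(-27)) = -167/(-18 + 27/14) = -167/(-225/14) = -167*(-14/225) = 2338/225 ≈ 10.391)
P*u = -47*2338/225 = -109886/225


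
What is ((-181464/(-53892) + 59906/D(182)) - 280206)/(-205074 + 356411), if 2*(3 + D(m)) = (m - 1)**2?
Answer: -41218027160428/22262082066585 ≈ -1.8515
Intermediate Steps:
D(m) = -3 + (-1 + m)**2/2 (D(m) = -3 + (m - 1)**2/2 = -3 + (-1 + m)**2/2)
((-181464/(-53892) + 59906/D(182)) - 280206)/(-205074 + 356411) = ((-181464/(-53892) + 59906/(-3 + (-1 + 182)**2/2)) - 280206)/(-205074 + 356411) = ((-181464*(-1/53892) + 59906/(-3 + (1/2)*181**2)) - 280206)/151337 = ((15122/4491 + 59906/(-3 + (1/2)*32761)) - 280206)*(1/151337) = ((15122/4491 + 59906/(-3 + 32761/2)) - 280206)*(1/151337) = ((15122/4491 + 59906/(32755/2)) - 280206)*(1/151337) = ((15122/4491 + 59906*(2/32755)) - 280206)*(1/151337) = ((15122/4491 + 119812/32755) - 280206)*(1/151337) = (1033396802/147102705 - 280206)*(1/151337) = -41218027160428/147102705*1/151337 = -41218027160428/22262082066585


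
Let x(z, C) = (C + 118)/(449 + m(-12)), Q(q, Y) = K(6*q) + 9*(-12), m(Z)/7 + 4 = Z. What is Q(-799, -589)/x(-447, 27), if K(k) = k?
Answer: -1651974/145 ≈ -11393.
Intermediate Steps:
m(Z) = -28 + 7*Z
Q(q, Y) = -108 + 6*q (Q(q, Y) = 6*q + 9*(-12) = 6*q - 108 = -108 + 6*q)
x(z, C) = 118/337 + C/337 (x(z, C) = (C + 118)/(449 + (-28 + 7*(-12))) = (118 + C)/(449 + (-28 - 84)) = (118 + C)/(449 - 112) = (118 + C)/337 = (118 + C)*(1/337) = 118/337 + C/337)
Q(-799, -589)/x(-447, 27) = (-108 + 6*(-799))/(118/337 + (1/337)*27) = (-108 - 4794)/(118/337 + 27/337) = -4902/145/337 = -4902*337/145 = -1651974/145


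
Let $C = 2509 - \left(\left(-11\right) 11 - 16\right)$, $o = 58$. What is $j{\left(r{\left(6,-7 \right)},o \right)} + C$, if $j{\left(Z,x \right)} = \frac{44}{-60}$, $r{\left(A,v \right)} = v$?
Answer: $\frac{39679}{15} \approx 2645.3$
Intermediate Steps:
$j{\left(Z,x \right)} = - \frac{11}{15}$ ($j{\left(Z,x \right)} = 44 \left(- \frac{1}{60}\right) = - \frac{11}{15}$)
$C = 2646$ ($C = 2509 - \left(-121 - 16\right) = 2509 - -137 = 2509 + 137 = 2646$)
$j{\left(r{\left(6,-7 \right)},o \right)} + C = - \frac{11}{15} + 2646 = \frac{39679}{15}$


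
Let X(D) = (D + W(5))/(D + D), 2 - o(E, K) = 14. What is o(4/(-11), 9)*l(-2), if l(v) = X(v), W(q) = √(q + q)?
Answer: -6 + 3*√10 ≈ 3.4868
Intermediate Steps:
o(E, K) = -12 (o(E, K) = 2 - 1*14 = 2 - 14 = -12)
W(q) = √2*√q (W(q) = √(2*q) = √2*√q)
X(D) = (D + √10)/(2*D) (X(D) = (D + √2*√5)/(D + D) = (D + √10)/((2*D)) = (D + √10)*(1/(2*D)) = (D + √10)/(2*D))
l(v) = (v + √10)/(2*v)
o(4/(-11), 9)*l(-2) = -6*(-2 + √10)/(-2) = -6*(-1)*(-2 + √10)/2 = -12*(½ - √10/4) = -6 + 3*√10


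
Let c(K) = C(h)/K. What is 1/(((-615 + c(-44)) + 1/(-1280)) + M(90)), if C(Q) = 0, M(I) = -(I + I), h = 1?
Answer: -1280/1017601 ≈ -0.0012579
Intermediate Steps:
M(I) = -2*I
c(K) = 0 (c(K) = 0/K = 0)
1/(((-615 + c(-44)) + 1/(-1280)) + M(90)) = 1/(((-615 + 0) + 1/(-1280)) - 2*90) = 1/((-615 - 1/1280) - 180) = 1/(-787201/1280 - 180) = 1/(-1017601/1280) = -1280/1017601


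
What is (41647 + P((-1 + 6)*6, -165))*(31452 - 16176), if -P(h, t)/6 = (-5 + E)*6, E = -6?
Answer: 642248868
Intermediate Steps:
P(h, t) = 396 (P(h, t) = -6*(-5 - 6)*6 = -(-66)*6 = -6*(-66) = 396)
(41647 + P((-1 + 6)*6, -165))*(31452 - 16176) = (41647 + 396)*(31452 - 16176) = 42043*15276 = 642248868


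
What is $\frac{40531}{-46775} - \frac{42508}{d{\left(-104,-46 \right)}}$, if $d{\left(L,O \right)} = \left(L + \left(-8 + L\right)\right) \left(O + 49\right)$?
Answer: $\frac{490511903}{7577550} \approx 64.732$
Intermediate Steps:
$d{\left(L,O \right)} = \left(-8 + 2 L\right) \left(49 + O\right)$
$\frac{40531}{-46775} - \frac{42508}{d{\left(-104,-46 \right)}} = \frac{40531}{-46775} - \frac{42508}{-392 - -368 + 98 \left(-104\right) + 2 \left(-104\right) \left(-46\right)} = 40531 \left(- \frac{1}{46775}\right) - \frac{42508}{-392 + 368 - 10192 + 9568} = - \frac{40531}{46775} - \frac{42508}{-648} = - \frac{40531}{46775} - - \frac{10627}{162} = - \frac{40531}{46775} + \frac{10627}{162} = \frac{490511903}{7577550}$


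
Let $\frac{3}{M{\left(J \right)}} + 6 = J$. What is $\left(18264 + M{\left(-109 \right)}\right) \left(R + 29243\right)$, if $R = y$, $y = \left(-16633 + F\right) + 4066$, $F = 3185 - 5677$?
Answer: $\frac{29791463688}{115} \approx 2.5906 \cdot 10^{8}$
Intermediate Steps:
$M{\left(J \right)} = \frac{3}{-6 + J}$
$F = -2492$
$y = -15059$ ($y = \left(-16633 - 2492\right) + 4066 = -19125 + 4066 = -15059$)
$R = -15059$
$\left(18264 + M{\left(-109 \right)}\right) \left(R + 29243\right) = \left(18264 + \frac{3}{-6 - 109}\right) \left(-15059 + 29243\right) = \left(18264 + \frac{3}{-115}\right) 14184 = \left(18264 + 3 \left(- \frac{1}{115}\right)\right) 14184 = \left(18264 - \frac{3}{115}\right) 14184 = \frac{2100357}{115} \cdot 14184 = \frac{29791463688}{115}$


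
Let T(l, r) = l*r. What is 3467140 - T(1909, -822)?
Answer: 5036338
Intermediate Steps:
3467140 - T(1909, -822) = 3467140 - 1909*(-822) = 3467140 - 1*(-1569198) = 3467140 + 1569198 = 5036338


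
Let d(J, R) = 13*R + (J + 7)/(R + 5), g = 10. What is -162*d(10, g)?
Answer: -106218/5 ≈ -21244.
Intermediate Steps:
d(J, R) = 13*R + (7 + J)/(5 + R)
-162*d(10, g) = -162*(7 + 10 + 13*10² + 65*10)/(5 + 10) = -162*(7 + 10 + 13*100 + 650)/15 = -54*(7 + 10 + 1300 + 650)/5 = -54*1967/5 = -162*1967/15 = -106218/5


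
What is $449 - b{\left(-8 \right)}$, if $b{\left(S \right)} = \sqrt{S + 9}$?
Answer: $448$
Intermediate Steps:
$b{\left(S \right)} = \sqrt{9 + S}$
$449 - b{\left(-8 \right)} = 449 - \sqrt{9 - 8} = 449 - \sqrt{1} = 449 - 1 = 448$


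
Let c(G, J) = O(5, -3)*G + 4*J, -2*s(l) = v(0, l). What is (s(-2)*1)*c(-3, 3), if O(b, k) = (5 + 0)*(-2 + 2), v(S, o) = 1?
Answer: -6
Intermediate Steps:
O(b, k) = 0 (O(b, k) = 5*0 = 0)
s(l) = -½ (s(l) = -½*1 = -½)
c(G, J) = 4*J (c(G, J) = 0*G + 4*J = 0 + 4*J = 4*J)
(s(-2)*1)*c(-3, 3) = (-½*1)*(4*3) = -½*12 = -6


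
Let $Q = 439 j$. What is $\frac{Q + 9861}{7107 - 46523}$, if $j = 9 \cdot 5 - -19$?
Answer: $- \frac{37957}{39416} \approx -0.96298$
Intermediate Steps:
$j = 64$ ($j = 45 + 19 = 64$)
$Q = 28096$ ($Q = 439 \cdot 64 = 28096$)
$\frac{Q + 9861}{7107 - 46523} = \frac{28096 + 9861}{7107 - 46523} = \frac{37957}{-39416} = 37957 \left(- \frac{1}{39416}\right) = - \frac{37957}{39416}$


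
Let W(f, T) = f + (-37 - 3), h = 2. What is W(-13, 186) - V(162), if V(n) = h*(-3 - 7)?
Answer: -33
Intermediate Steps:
V(n) = -20 (V(n) = 2*(-3 - 7) = 2*(-10) = -20)
W(f, T) = -40 + f (W(f, T) = f - 40 = -40 + f)
W(-13, 186) - V(162) = (-40 - 13) - 1*(-20) = -53 + 20 = -33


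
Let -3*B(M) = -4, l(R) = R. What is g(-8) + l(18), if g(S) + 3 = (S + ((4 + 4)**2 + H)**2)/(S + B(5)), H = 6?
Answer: -3594/5 ≈ -718.80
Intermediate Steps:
B(M) = 4/3 (B(M) = -1/3*(-4) = 4/3)
g(S) = -3 + (4900 + S)/(4/3 + S) (g(S) = -3 + (S + ((4 + 4)**2 + 6)**2)/(S + 4/3) = -3 + (S + (8**2 + 6)**2)/(4/3 + S) = -3 + (S + (64 + 6)**2)/(4/3 + S) = -3 + (S + 70**2)/(4/3 + S) = -3 + (S + 4900)/(4/3 + S) = -3 + (4900 + S)/(4/3 + S))
g(-8) + l(18) = 6*(2448 - 1*(-8))/(4 + 3*(-8)) + 18 = 6*(2448 + 8)/(4 - 24) + 18 = 6*2456/(-20) + 18 = 6*(-1/20)*2456 + 18 = -3684/5 + 18 = -3594/5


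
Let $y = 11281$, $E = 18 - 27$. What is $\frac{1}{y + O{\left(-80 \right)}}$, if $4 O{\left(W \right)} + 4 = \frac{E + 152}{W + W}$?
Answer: $\frac{640}{7219057} \approx 8.8654 \cdot 10^{-5}$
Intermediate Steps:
$E = -9$
$O{\left(W \right)} = -1 + \frac{143}{8 W}$ ($O{\left(W \right)} = -1 + \frac{\left(-9 + 152\right) \frac{1}{W + W}}{4} = -1 + \frac{143 \frac{1}{2 W}}{4} = -1 + \frac{\frac{143}{2} \frac{1}{W}}{4} = -1 + \frac{143}{8 W}$)
$\frac{1}{y + O{\left(-80 \right)}} = \frac{1}{11281 + \frac{\frac{143}{8} - -80}{-80}} = \frac{1}{11281 - \frac{\frac{143}{8} + 80}{80}} = \frac{1}{11281 - \frac{783}{640}} = \frac{1}{\frac{7219057}{640}} = \frac{640}{7219057}$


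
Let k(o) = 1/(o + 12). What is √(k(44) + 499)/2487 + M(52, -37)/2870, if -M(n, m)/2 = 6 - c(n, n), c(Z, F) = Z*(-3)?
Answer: -162/1435 + 3*√4830/23212 ≈ -0.10391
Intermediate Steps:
c(Z, F) = -3*Z
k(o) = 1/(12 + o)
M(n, m) = -12 - 6*n (M(n, m) = -2*(6 - (-3)*n) = -2*(6 + 3*n) = -12 - 6*n)
√(k(44) + 499)/2487 + M(52, -37)/2870 = √(1/(12 + 44) + 499)/2487 + (-12 - 6*52)/2870 = √(1/56 + 499)*(1/2487) + (-12 - 312)*(1/2870) = √(1/56 + 499)*(1/2487) - 324*1/2870 = √(27945/56)*(1/2487) - 162/1435 = (9*√4830/28)*(1/2487) - 162/1435 = 3*√4830/23212 - 162/1435 = -162/1435 + 3*√4830/23212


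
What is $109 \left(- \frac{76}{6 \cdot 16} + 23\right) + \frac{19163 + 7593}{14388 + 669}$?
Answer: $\frac{291802891}{120456} \approx 2422.5$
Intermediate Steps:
$109 \left(- \frac{76}{6 \cdot 16} + 23\right) + \frac{19163 + 7593}{14388 + 669} = 109 \left(- \frac{76}{96} + 23\right) + \frac{26756}{15057} = 109 \left(\left(-76\right) \frac{1}{96} + 23\right) + 26756 \cdot \frac{1}{15057} = 109 \left(- \frac{19}{24} + 23\right) + \frac{26756}{15057} = 109 \cdot \frac{533}{24} + \frac{26756}{15057} = \frac{58097}{24} + \frac{26756}{15057} = \frac{291802891}{120456}$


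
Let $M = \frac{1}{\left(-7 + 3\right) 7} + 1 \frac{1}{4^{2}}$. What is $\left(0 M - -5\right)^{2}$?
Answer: $25$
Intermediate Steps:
$M = \frac{3}{112}$ ($M = \frac{1}{-4} \cdot \frac{1}{7} + 1 \cdot \frac{1}{16} = \left(- \frac{1}{4}\right) \frac{1}{7} + 1 \cdot \frac{1}{16} = - \frac{1}{28} + \frac{1}{16} = \frac{3}{112} \approx 0.026786$)
$\left(0 M - -5\right)^{2} = \left(0 \cdot \frac{3}{112} - -5\right)^{2} = \left(0 + \left(10 - 5\right)\right)^{2} = \left(0 + 5\right)^{2} = 5^{2} = 25$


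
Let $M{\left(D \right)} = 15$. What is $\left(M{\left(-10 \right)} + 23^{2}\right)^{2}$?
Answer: $295936$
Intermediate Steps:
$\left(M{\left(-10 \right)} + 23^{2}\right)^{2} = \left(15 + 23^{2}\right)^{2} = \left(15 + 529\right)^{2} = 544^{2} = 295936$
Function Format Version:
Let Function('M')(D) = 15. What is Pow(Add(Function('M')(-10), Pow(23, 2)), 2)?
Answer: 295936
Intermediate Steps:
Pow(Add(Function('M')(-10), Pow(23, 2)), 2) = Pow(Add(15, Pow(23, 2)), 2) = Pow(Add(15, 529), 2) = Pow(544, 2) = 295936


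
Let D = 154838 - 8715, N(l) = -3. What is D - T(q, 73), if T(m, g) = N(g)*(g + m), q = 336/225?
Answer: 3658662/25 ≈ 1.4635e+5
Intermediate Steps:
q = 112/75 (q = 336*(1/225) = 112/75 ≈ 1.4933)
D = 146123
T(m, g) = -3*g - 3*m (T(m, g) = -3*(g + m) = -3*g - 3*m)
D - T(q, 73) = 146123 - (-3*73 - 3*112/75) = 146123 - (-219 - 112/25) = 146123 - 1*(-5587/25) = 146123 + 5587/25 = 3658662/25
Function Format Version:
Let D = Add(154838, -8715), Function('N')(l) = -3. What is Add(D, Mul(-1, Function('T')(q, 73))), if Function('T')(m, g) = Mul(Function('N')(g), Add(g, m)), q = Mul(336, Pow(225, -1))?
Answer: Rational(3658662, 25) ≈ 1.4635e+5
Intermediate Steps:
q = Rational(112, 75) (q = Mul(336, Rational(1, 225)) = Rational(112, 75) ≈ 1.4933)
D = 146123
Function('T')(m, g) = Add(Mul(-3, g), Mul(-3, m)) (Function('T')(m, g) = Mul(-3, Add(g, m)) = Add(Mul(-3, g), Mul(-3, m)))
Add(D, Mul(-1, Function('T')(q, 73))) = Add(146123, Mul(-1, Add(Mul(-3, 73), Mul(-3, Rational(112, 75))))) = Add(146123, Mul(-1, Add(-219, Rational(-112, 25)))) = Add(146123, Mul(-1, Rational(-5587, 25))) = Add(146123, Rational(5587, 25)) = Rational(3658662, 25)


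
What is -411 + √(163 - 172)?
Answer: -411 + 3*I ≈ -411.0 + 3.0*I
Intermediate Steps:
-411 + √(163 - 172) = -411 + √(-9) = -411 + 3*I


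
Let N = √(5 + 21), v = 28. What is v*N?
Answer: 28*√26 ≈ 142.77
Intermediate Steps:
N = √26 ≈ 5.0990
v*N = 28*√26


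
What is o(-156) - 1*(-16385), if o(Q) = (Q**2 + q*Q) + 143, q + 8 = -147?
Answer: 65044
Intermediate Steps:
q = -155 (q = -8 - 147 = -155)
o(Q) = 143 + Q**2 - 155*Q (o(Q) = (Q**2 - 155*Q) + 143 = 143 + Q**2 - 155*Q)
o(-156) - 1*(-16385) = (143 + (-156)**2 - 155*(-156)) - 1*(-16385) = (143 + 24336 + 24180) + 16385 = 48659 + 16385 = 65044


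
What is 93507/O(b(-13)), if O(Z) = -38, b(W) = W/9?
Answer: -93507/38 ≈ -2460.7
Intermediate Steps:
b(W) = W/9 (b(W) = W*(1/9) = W/9)
93507/O(b(-13)) = 93507/(-38) = 93507*(-1/38) = -93507/38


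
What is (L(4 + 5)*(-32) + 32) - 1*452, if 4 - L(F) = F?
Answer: -260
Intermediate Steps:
L(F) = 4 - F
(L(4 + 5)*(-32) + 32) - 1*452 = ((4 - (4 + 5))*(-32) + 32) - 1*452 = ((4 - 1*9)*(-32) + 32) - 452 = ((4 - 9)*(-32) + 32) - 452 = (-5*(-32) + 32) - 452 = (160 + 32) - 452 = 192 - 452 = -260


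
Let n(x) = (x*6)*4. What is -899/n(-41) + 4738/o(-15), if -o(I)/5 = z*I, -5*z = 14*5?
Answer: -206569/57400 ≈ -3.5988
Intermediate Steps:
z = -14 (z = -14*5/5 = -⅕*70 = -14)
n(x) = 24*x (n(x) = (6*x)*4 = 24*x)
o(I) = 70*I (o(I) = -(-70)*I = 70*I)
-899/n(-41) + 4738/o(-15) = -899/(24*(-41)) + 4738/((70*(-15))) = -899/(-984) + 4738/(-1050) = -899*(-1/984) + 4738*(-1/1050) = 899/984 - 2369/525 = -206569/57400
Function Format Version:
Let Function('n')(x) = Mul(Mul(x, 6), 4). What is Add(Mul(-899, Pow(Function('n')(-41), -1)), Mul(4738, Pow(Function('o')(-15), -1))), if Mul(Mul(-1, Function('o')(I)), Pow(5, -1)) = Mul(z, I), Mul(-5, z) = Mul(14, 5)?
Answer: Rational(-206569, 57400) ≈ -3.5988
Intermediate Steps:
z = -14 (z = Mul(Rational(-1, 5), Mul(14, 5)) = Mul(Rational(-1, 5), 70) = -14)
Function('n')(x) = Mul(24, x) (Function('n')(x) = Mul(Mul(6, x), 4) = Mul(24, x))
Function('o')(I) = Mul(70, I) (Function('o')(I) = Mul(-5, Mul(-14, I)) = Mul(70, I))
Add(Mul(-899, Pow(Function('n')(-41), -1)), Mul(4738, Pow(Function('o')(-15), -1))) = Add(Mul(-899, Pow(Mul(24, -41), -1)), Mul(4738, Pow(Mul(70, -15), -1))) = Add(Mul(-899, Pow(-984, -1)), Mul(4738, Pow(-1050, -1))) = Add(Mul(-899, Rational(-1, 984)), Mul(4738, Rational(-1, 1050))) = Add(Rational(899, 984), Rational(-2369, 525)) = Rational(-206569, 57400)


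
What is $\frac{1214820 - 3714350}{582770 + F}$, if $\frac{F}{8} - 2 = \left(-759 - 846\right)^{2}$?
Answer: $- \frac{1249765}{10595493} \approx -0.11795$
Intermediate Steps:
$F = 20608216$ ($F = 16 + 8 \left(-759 - 846\right)^{2} = 16 + 8 \left(-1605\right)^{2} = 16 + 8 \cdot 2576025 = 16 + 20608200 = 20608216$)
$\frac{1214820 - 3714350}{582770 + F} = \frac{1214820 - 3714350}{582770 + 20608216} = - \frac{2499530}{21190986} = \left(-2499530\right) \frac{1}{21190986} = - \frac{1249765}{10595493}$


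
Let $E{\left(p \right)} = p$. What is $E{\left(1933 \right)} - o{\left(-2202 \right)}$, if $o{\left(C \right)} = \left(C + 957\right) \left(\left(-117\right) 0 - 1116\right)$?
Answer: $-1387487$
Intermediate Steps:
$o{\left(C \right)} = -1068012 - 1116 C$ ($o{\left(C \right)} = \left(957 + C\right) \left(0 - 1116\right) = \left(957 + C\right) \left(-1116\right) = -1068012 - 1116 C$)
$E{\left(1933 \right)} - o{\left(-2202 \right)} = 1933 - \left(-1068012 - -2457432\right) = 1933 - \left(-1068012 + 2457432\right) = 1933 - 1389420 = -1387487$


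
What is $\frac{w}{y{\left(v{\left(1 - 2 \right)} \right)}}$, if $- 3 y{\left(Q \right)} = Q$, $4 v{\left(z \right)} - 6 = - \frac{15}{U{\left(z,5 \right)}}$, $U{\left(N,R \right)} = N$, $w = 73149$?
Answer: $- \frac{292596}{7} \approx -41799.0$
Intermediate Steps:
$v{\left(z \right)} = \frac{3}{2} - \frac{15}{4 z}$ ($v{\left(z \right)} = \frac{3}{2} + \frac{\left(-15\right) \frac{1}{z}}{4} = \frac{3}{2} - \frac{15}{4 z}$)
$y{\left(Q \right)} = - \frac{Q}{3}$
$\frac{w}{y{\left(v{\left(1 - 2 \right)} \right)}} = \frac{73149}{\left(- \frac{1}{3}\right) \frac{3 \left(-5 + 2 \left(1 - 2\right)\right)}{4 \left(1 - 2\right)}} = \frac{73149}{\left(- \frac{1}{3}\right) \frac{3 \left(-5 + 2 \left(-1\right)\right)}{4 \left(-1\right)}} = \frac{73149}{\left(- \frac{1}{3}\right) \frac{3}{4} \left(-1\right) \left(-5 - 2\right)} = \frac{73149}{\left(- \frac{1}{3}\right) \frac{3}{4} \left(-1\right) \left(-7\right)} = \frac{73149}{\left(- \frac{1}{3}\right) \frac{21}{4}} = \frac{73149}{- \frac{7}{4}} = 73149 \left(- \frac{4}{7}\right) = - \frac{292596}{7}$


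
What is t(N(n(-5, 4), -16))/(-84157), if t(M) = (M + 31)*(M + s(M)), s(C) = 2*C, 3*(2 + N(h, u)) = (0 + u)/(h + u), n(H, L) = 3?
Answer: 71114/42667599 ≈ 0.0016667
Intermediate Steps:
N(h, u) = -2 + u/(3*(h + u)) (N(h, u) = -2 + ((0 + u)/(h + u))/3 = -2 + (u/(h + u))/3 = -2 + u/(3*(h + u)))
t(M) = 3*M*(31 + M) (t(M) = (M + 31)*(M + 2*M) = (31 + M)*(3*M) = 3*M*(31 + M))
t(N(n(-5, 4), -16))/(-84157) = (3*((-2*3 - 5/3*(-16))/(3 - 16))*(31 + (-2*3 - 5/3*(-16))/(3 - 16)))/(-84157) = (3*((-6 + 80/3)/(-13))*(31 + (-6 + 80/3)/(-13)))*(-1/84157) = (3*(-1/13*62/3)*(31 - 1/13*62/3))*(-1/84157) = (3*(-62/39)*(31 - 62/39))*(-1/84157) = (3*(-62/39)*(1147/39))*(-1/84157) = -71114/507*(-1/84157) = 71114/42667599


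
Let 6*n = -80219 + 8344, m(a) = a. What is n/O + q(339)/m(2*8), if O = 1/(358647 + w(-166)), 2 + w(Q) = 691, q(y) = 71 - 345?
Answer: -103309100411/24 ≈ -4.3045e+9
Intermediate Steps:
q(y) = -274
w(Q) = 689 (w(Q) = -2 + 691 = 689)
O = 1/359336 (O = 1/(358647 + 689) = 1/359336 ≈ 2.7829e-6)
n = -71875/6 (n = (-80219 + 8344)/6 = (⅙)*(-71875) = -71875/6 ≈ -11979.)
n/O + q(339)/m(2*8) = -71875/(6*1/359336) - 274/(2*8) = -71875/6*359336 - 274/16 = -12913637500/3 - 274*1/16 = -12913637500/3 - 137/8 = -103309100411/24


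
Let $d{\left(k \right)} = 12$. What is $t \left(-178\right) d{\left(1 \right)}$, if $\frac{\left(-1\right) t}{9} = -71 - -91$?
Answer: $384480$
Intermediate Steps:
$t = -180$ ($t = - 9 \left(-71 - -91\right) = - 9 \left(-71 + 91\right) = \left(-9\right) 20 = -180$)
$t \left(-178\right) d{\left(1 \right)} = \left(-180\right) \left(-178\right) 12 = 32040 \cdot 12 = 384480$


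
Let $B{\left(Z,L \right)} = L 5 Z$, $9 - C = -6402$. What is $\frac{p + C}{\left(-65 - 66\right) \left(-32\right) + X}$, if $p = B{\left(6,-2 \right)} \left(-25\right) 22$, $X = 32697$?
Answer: $\frac{39411}{36889} \approx 1.0684$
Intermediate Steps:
$C = 6411$ ($C = 9 - -6402 = 9 + 6402 = 6411$)
$B{\left(Z,L \right)} = 5 L Z$
$p = 33000$ ($p = 5 \left(-2\right) 6 \left(-25\right) 22 = \left(-60\right) \left(-25\right) 22 = 1500 \cdot 22 = 33000$)
$\frac{p + C}{\left(-65 - 66\right) \left(-32\right) + X} = \frac{33000 + 6411}{\left(-65 - 66\right) \left(-32\right) + 32697} = \frac{39411}{\left(-131\right) \left(-32\right) + 32697} = \frac{39411}{4192 + 32697} = \frac{39411}{36889}$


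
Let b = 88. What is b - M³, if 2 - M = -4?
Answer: -128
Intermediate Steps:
M = 6 (M = 2 - 1*(-4) = 2 + 4 = 6)
b - M³ = 88 - 1*6³ = 88 - 1*216 = 88 - 216 = -128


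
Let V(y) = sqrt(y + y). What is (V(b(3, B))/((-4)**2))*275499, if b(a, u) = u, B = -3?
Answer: 275499*I*sqrt(6)/16 ≈ 42177.0*I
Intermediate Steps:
V(y) = sqrt(2)*sqrt(y) (V(y) = sqrt(2*y) = sqrt(2)*sqrt(y))
(V(b(3, B))/((-4)**2))*275499 = ((sqrt(2)*sqrt(-3))/((-4)**2))*275499 = ((sqrt(2)*(I*sqrt(3)))/16)*275499 = ((I*sqrt(6))*(1/16))*275499 = (I*sqrt(6)/16)*275499 = 275499*I*sqrt(6)/16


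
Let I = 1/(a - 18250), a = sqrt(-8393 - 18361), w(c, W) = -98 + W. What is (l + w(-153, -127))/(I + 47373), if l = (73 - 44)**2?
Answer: 9720133322279072/747519278155453267 + 4312*I*sqrt(546)/747519278155453267 ≈ 0.013003 + 1.3479e-13*I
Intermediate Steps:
a = 7*I*sqrt(546) (a = sqrt(-26754) = 7*I*sqrt(546) ≈ 163.57*I)
l = 841 (l = 29**2 = 841)
I = 1/(-18250 + 7*I*sqrt(546)) (I = 1/(7*I*sqrt(546) - 18250) = 1/(-18250 + 7*I*sqrt(546)) ≈ -5.479e-5 - 4.911e-7*I)
(l + w(-153, -127))/(I + 47373) = (841 + (-98 - 127))/((-9125/166544627 - 7*I*sqrt(546)/333089254) + 47373) = (841 - 225)/(7889718605746/166544627 - 7*I*sqrt(546)/333089254) = 616/(7889718605746/166544627 - 7*I*sqrt(546)/333089254)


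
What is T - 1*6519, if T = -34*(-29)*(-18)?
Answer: -24267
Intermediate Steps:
T = -17748 (T = 986*(-18) = -17748)
T - 1*6519 = -17748 - 1*6519 = -17748 - 6519 = -24267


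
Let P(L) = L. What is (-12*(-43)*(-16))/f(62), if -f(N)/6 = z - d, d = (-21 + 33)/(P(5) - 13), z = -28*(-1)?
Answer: 2752/59 ≈ 46.644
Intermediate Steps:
z = 28
d = -3/2 (d = (-21 + 33)/(5 - 13) = 12/(-8) = 12*(-⅛) = -3/2 ≈ -1.5000)
f(N) = -177 (f(N) = -6*(28 - 1*(-3/2)) = -6*(28 + 3/2) = -6*59/2 = -177)
(-12*(-43)*(-16))/f(62) = (-12*(-43)*(-16))/(-177) = (516*(-16))*(-1/177) = -8256*(-1/177) = 2752/59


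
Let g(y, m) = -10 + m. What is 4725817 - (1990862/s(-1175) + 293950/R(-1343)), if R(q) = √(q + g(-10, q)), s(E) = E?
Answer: 5554825837/1175 + 146975*I*√674/674 ≈ 4.7275e+6 + 5661.3*I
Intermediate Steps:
R(q) = √(-10 + 2*q) (R(q) = √(q + (-10 + q)) = √(-10 + 2*q))
4725817 - (1990862/s(-1175) + 293950/R(-1343)) = 4725817 - (1990862/(-1175) + 293950/(√(-10 + 2*(-1343)))) = 4725817 - (1990862*(-1/1175) + 293950/(√(-10 - 2686))) = 4725817 - (-1990862/1175 + 293950/(√(-2696))) = 4725817 - (-1990862/1175 + 293950/((2*I*√674))) = 4725817 - (-1990862/1175 + 293950*(-I*√674/1348)) = 4725817 - (-1990862/1175 - 146975*I*√674/674) = 4725817 + (1990862/1175 + 146975*I*√674/674) = 5554825837/1175 + 146975*I*√674/674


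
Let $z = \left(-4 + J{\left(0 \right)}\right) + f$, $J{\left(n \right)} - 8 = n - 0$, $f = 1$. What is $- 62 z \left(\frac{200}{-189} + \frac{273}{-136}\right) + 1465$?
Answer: $\frac{31041715}{12852} \approx 2415.3$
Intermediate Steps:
$J{\left(n \right)} = 8 + n$ ($J{\left(n \right)} = 8 + \left(n - 0\right) = 8 + \left(n + 0\right) = 8 + n$)
$z = 5$ ($z = \left(-4 + \left(8 + 0\right)\right) + 1 = \left(-4 + 8\right) + 1 = 4 + 1 = 5$)
$- 62 z \left(\frac{200}{-189} + \frac{273}{-136}\right) + 1465 = - 62 \cdot 5 \left(\frac{200}{-189} + \frac{273}{-136}\right) + 1465 = - 62 \cdot 5 \left(200 \left(- \frac{1}{189}\right) + 273 \left(- \frac{1}{136}\right)\right) + 1465 = - 62 \cdot 5 \left(- \frac{200}{189} - \frac{273}{136}\right) + 1465 = - 62 \cdot 5 \left(- \frac{78797}{25704}\right) + 1465 = \left(-62\right) \left(- \frac{393985}{25704}\right) + 1465 = \frac{12213535}{12852} + 1465 = \frac{31041715}{12852}$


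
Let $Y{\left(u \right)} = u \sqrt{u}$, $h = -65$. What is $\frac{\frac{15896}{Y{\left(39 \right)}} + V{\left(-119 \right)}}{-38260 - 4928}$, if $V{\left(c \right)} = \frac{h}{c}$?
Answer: $- \frac{65}{5139372} - \frac{3974 \sqrt{39}}{16422237} \approx -0.0015239$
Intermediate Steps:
$Y{\left(u \right)} = u^{\frac{3}{2}}$
$V{\left(c \right)} = - \frac{65}{c}$
$\frac{\frac{15896}{Y{\left(39 \right)}} + V{\left(-119 \right)}}{-38260 - 4928} = \frac{\frac{15896}{39^{\frac{3}{2}}} - \frac{65}{-119}}{-38260 - 4928} = \frac{\frac{15896}{39 \sqrt{39}} - - \frac{65}{119}}{-43188} = \left(15896 \frac{\sqrt{39}}{1521} + \frac{65}{119}\right) \left(- \frac{1}{43188}\right) = \left(\frac{15896 \sqrt{39}}{1521} + \frac{65}{119}\right) \left(- \frac{1}{43188}\right) = \left(\frac{65}{119} + \frac{15896 \sqrt{39}}{1521}\right) \left(- \frac{1}{43188}\right) = - \frac{65}{5139372} - \frac{3974 \sqrt{39}}{16422237}$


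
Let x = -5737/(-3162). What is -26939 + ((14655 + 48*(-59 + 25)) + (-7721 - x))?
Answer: -68421931/3162 ≈ -21639.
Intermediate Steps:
x = 5737/3162 (x = -5737*(-1/3162) = 5737/3162 ≈ 1.8144)
-26939 + ((14655 + 48*(-59 + 25)) + (-7721 - x)) = -26939 + ((14655 + 48*(-59 + 25)) + (-7721 - 1*5737/3162)) = -26939 + ((14655 + 48*(-34)) + (-7721 - 5737/3162)) = -26939 + ((14655 - 1632) - 24419539/3162) = -26939 + (13023 - 24419539/3162) = -26939 + 16759187/3162 = -68421931/3162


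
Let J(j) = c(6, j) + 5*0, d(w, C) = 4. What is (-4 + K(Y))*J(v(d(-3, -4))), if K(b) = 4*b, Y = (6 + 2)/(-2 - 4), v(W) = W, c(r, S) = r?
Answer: -56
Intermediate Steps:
Y = -4/3 (Y = 8/(-6) = 8*(-⅙) = -4/3 ≈ -1.3333)
J(j) = 6 (J(j) = 6 + 5*0 = 6 + 0 = 6)
(-4 + K(Y))*J(v(d(-3, -4))) = (-4 + 4*(-4/3))*6 = (-4 - 16/3)*6 = -28/3*6 = -56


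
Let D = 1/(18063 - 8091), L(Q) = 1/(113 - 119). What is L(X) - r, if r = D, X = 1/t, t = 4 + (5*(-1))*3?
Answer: -1663/9972 ≈ -0.16677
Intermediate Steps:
t = -11 (t = 4 - 5*3 = 4 - 15 = -11)
X = -1/11 (X = 1/(-11) = -1/11 ≈ -0.090909)
L(Q) = -1/6 (L(Q) = 1/(-6) = -1/6)
D = 1/9972 ≈ 0.00010028
r = 1/9972 ≈ 0.00010028
L(X) - r = -1/6 - 1*1/9972 = -1/6 - 1/9972 = -1663/9972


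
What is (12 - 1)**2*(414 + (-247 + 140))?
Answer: 37147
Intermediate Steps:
(12 - 1)**2*(414 + (-247 + 140)) = 11**2*(414 - 107) = 121*307 = 37147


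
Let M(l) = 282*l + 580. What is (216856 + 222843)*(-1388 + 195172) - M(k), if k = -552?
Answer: 85206786100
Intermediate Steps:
M(l) = 580 + 282*l
(216856 + 222843)*(-1388 + 195172) - M(k) = (216856 + 222843)*(-1388 + 195172) - (580 + 282*(-552)) = 439699*193784 - (580 - 155664) = 85206631016 - 1*(-155084) = 85206631016 + 155084 = 85206786100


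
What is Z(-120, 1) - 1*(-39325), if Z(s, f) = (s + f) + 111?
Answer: 39317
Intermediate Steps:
Z(s, f) = 111 + f + s (Z(s, f) = (f + s) + 111 = 111 + f + s)
Z(-120, 1) - 1*(-39325) = (111 + 1 - 120) - 1*(-39325) = -8 + 39325 = 39317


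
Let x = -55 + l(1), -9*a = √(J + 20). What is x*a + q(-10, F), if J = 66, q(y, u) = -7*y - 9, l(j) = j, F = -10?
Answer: 61 + 6*√86 ≈ 116.64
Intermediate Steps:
q(y, u) = -9 - 7*y
a = -√86/9 (a = -√(66 + 20)/9 = -√86/9 ≈ -1.0304)
x = -54 (x = -55 + 1 = -54)
x*a + q(-10, F) = -(-6)*√86 + (-9 - 7*(-10)) = 6*√86 + (-9 + 70) = 6*√86 + 61 = 61 + 6*√86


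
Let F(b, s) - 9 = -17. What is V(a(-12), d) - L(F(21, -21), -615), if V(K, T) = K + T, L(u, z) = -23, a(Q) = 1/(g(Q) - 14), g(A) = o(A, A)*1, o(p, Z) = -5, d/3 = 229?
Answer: 13489/19 ≈ 709.95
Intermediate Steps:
d = 687 (d = 3*229 = 687)
g(A) = -5 (g(A) = -5*1 = -5)
F(b, s) = -8 (F(b, s) = 9 - 17 = -8)
a(Q) = -1/19 (a(Q) = 1/(-5 - 14) = 1/(-19) = -1/19)
V(a(-12), d) - L(F(21, -21), -615) = (-1/19 + 687) - 1*(-23) = 13052/19 + 23 = 13489/19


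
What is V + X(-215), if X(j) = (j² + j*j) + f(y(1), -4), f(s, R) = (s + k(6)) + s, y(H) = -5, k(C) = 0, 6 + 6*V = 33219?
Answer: 195951/2 ≈ 97976.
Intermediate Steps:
V = 11071/2 (V = -1 + (⅙)*33219 = -1 + 11073/2 = 11071/2 ≈ 5535.5)
f(s, R) = 2*s (f(s, R) = (s + 0) + s = s + s = 2*s)
X(j) = -10 + 2*j² (X(j) = (j² + j*j) + 2*(-5) = (j² + j²) - 10 = 2*j² - 10 = -10 + 2*j²)
V + X(-215) = 11071/2 + (-10 + 2*(-215)²) = 11071/2 + (-10 + 2*46225) = 11071/2 + (-10 + 92450) = 11071/2 + 92440 = 195951/2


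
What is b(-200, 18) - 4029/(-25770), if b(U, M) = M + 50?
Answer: 585463/8590 ≈ 68.156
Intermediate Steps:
b(U, M) = 50 + M
b(-200, 18) - 4029/(-25770) = (50 + 18) - 4029/(-25770) = 68 - 4029*(-1/25770) = 68 + 1343/8590 = 585463/8590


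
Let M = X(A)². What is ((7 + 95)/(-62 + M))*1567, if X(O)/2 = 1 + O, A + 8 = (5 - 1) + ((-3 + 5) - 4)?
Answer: 79917/19 ≈ 4206.2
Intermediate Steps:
A = -6 (A = -8 + ((5 - 1) + ((-3 + 5) - 4)) = -8 + (4 + (2 - 4)) = -8 + (4 - 2) = -8 + 2 = -6)
X(O) = 2 + 2*O (X(O) = 2*(1 + O) = 2 + 2*O)
M = 100 (M = (2 + 2*(-6))² = (2 - 12)² = (-10)² = 100)
((7 + 95)/(-62 + M))*1567 = ((7 + 95)/(-62 + 100))*1567 = (102/38)*1567 = (102*(1/38))*1567 = (51/19)*1567 = 79917/19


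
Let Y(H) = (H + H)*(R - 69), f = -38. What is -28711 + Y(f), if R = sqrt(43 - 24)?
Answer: -23467 - 76*sqrt(19) ≈ -23798.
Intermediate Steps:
R = sqrt(19) ≈ 4.3589
Y(H) = 2*H*(-69 + sqrt(19)) (Y(H) = (H + H)*(sqrt(19) - 69) = (2*H)*(-69 + sqrt(19)) = 2*H*(-69 + sqrt(19)))
-28711 + Y(f) = -28711 + 2*(-38)*(-69 + sqrt(19)) = -28711 + (5244 - 76*sqrt(19)) = -23467 - 76*sqrt(19)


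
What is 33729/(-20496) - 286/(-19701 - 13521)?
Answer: -26540071/16212336 ≈ -1.6370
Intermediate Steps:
33729/(-20496) - 286/(-19701 - 13521) = 33729*(-1/20496) - 286/(-33222) = -11243/6832 - 286*(-1/33222) = -11243/6832 + 143/16611 = -26540071/16212336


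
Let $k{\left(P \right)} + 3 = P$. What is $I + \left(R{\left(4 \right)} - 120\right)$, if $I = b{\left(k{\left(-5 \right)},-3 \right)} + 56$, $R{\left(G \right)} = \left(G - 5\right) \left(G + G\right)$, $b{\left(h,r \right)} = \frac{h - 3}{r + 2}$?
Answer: $-61$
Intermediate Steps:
$k{\left(P \right)} = -3 + P$
$b{\left(h,r \right)} = \frac{-3 + h}{2 + r}$
$R{\left(G \right)} = 2 G \left(-5 + G\right)$ ($R{\left(G \right)} = \left(-5 + G\right) 2 G = 2 G \left(-5 + G\right)$)
$I = 67$ ($I = \frac{-3 - 8}{2 - 3} + 56 = \frac{-3 - 8}{-1} + 56 = \left(-1\right) \left(-11\right) + 56 = 11 + 56 = 67$)
$I + \left(R{\left(4 \right)} - 120\right) = 67 - \left(120 - 8 \left(-5 + 4\right)\right) = 67 - \left(120 - -8\right) = 67 - 128 = -61$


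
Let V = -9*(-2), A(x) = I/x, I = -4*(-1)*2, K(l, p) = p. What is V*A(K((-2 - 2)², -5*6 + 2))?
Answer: -36/7 ≈ -5.1429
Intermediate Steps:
I = 8 (I = 4*2 = 8)
A(x) = 8/x
V = 18
V*A(K((-2 - 2)², -5*6 + 2)) = 18*(8/(-5*6 + 2)) = 18*(8/(-30 + 2)) = 18*(8/(-28)) = 18*(8*(-1/28)) = 18*(-2/7) = -36/7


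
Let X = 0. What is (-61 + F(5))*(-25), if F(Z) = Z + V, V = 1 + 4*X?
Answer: 1375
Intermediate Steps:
V = 1 (V = 1 + 4*0 = 1 + 0 = 1)
F(Z) = 1 + Z (F(Z) = Z + 1 = 1 + Z)
(-61 + F(5))*(-25) = (-61 + (1 + 5))*(-25) = (-61 + 6)*(-25) = -55*(-25) = 1375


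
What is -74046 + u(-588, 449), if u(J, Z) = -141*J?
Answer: 8862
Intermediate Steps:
-74046 + u(-588, 449) = -74046 - 141*(-588) = -74046 + 82908 = 8862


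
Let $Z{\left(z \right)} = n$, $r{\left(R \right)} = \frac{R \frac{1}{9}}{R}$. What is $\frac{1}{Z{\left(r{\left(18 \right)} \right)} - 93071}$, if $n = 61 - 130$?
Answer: $- \frac{1}{93140} \approx -1.0737 \cdot 10^{-5}$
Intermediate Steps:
$n = -69$ ($n = 61 - 130 = -69$)
$r{\left(R \right)} = \frac{1}{9}$ ($r{\left(R \right)} = \frac{R \frac{1}{9}}{R} = \frac{\frac{1}{9} R}{R} = \frac{1}{9}$)
$Z{\left(z \right)} = -69$
$\frac{1}{Z{\left(r{\left(18 \right)} \right)} - 93071} = \frac{1}{-69 - 93071} = \frac{1}{-93140} = - \frac{1}{93140}$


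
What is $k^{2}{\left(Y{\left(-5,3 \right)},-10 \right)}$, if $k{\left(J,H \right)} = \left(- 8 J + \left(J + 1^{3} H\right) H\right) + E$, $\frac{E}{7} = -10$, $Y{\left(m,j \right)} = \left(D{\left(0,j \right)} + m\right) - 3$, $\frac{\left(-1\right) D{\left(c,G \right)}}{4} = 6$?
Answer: $367236$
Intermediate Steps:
$D{\left(c,G \right)} = -24$ ($D{\left(c,G \right)} = \left(-4\right) 6 = -24$)
$Y{\left(m,j \right)} = -27 + m$ ($Y{\left(m,j \right)} = \left(-24 + m\right) - 3 = -27 + m$)
$E = -70$ ($E = 7 \left(-10\right) = -70$)
$k{\left(J,H \right)} = -70 - 8 J + H \left(H + J\right)$ ($k{\left(J,H \right)} = \left(- 8 J + \left(J + 1^{3} H\right) H\right) - 70 = \left(- 8 J + \left(J + 1 H\right) H\right) - 70 = \left(- 8 J + \left(J + H\right) H\right) - 70 = \left(- 8 J + \left(H + J\right) H\right) - 70 = \left(- 8 J + H \left(H + J\right)\right) - 70 = -70 - 8 J + H \left(H + J\right)$)
$k^{2}{\left(Y{\left(-5,3 \right)},-10 \right)} = \left(-70 + \left(-10\right)^{2} - 8 \left(-27 - 5\right) - 10 \left(-27 - 5\right)\right)^{2} = \left(-70 + 100 - -256 - -320\right)^{2} = \left(-70 + 100 + 256 + 320\right)^{2} = 606^{2} = 367236$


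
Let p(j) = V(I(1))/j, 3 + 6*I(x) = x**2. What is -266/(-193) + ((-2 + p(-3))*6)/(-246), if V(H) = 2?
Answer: 34262/23739 ≈ 1.4433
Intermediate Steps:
I(x) = -1/2 + x**2/6
p(j) = 2/j
-266/(-193) + ((-2 + p(-3))*6)/(-246) = -266/(-193) + ((-2 + 2/(-3))*6)/(-246) = -266*(-1/193) + ((-2 + 2*(-1/3))*6)*(-1/246) = 266/193 + ((-2 - 2/3)*6)*(-1/246) = 266/193 - 8/3*6*(-1/246) = 266/193 - 16*(-1/246) = 266/193 + 8/123 = 34262/23739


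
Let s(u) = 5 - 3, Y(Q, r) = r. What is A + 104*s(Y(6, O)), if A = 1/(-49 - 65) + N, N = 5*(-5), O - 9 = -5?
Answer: 20861/114 ≈ 182.99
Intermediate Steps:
O = 4 (O = 9 - 5 = 4)
s(u) = 2
N = -25
A = -2851/114 (A = 1/(-49 - 65) - 25 = 1/(-114) - 25 = -1/114 - 25 = -2851/114 ≈ -25.009)
A + 104*s(Y(6, O)) = -2851/114 + 104*2 = -2851/114 + 208 = 20861/114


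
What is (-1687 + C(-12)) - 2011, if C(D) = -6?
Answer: -3704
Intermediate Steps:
(-1687 + C(-12)) - 2011 = (-1687 - 6) - 2011 = -1693 - 2011 = -3704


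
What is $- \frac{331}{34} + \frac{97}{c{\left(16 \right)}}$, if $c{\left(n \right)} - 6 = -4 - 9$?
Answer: $- \frac{5615}{238} \approx -23.592$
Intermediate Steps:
$c{\left(n \right)} = -7$ ($c{\left(n \right)} = 6 - 13 = -7$)
$- \frac{331}{34} + \frac{97}{c{\left(16 \right)}} = - \frac{331}{34} + \frac{97}{-7} = \left(-331\right) \frac{1}{34} + 97 \left(- \frac{1}{7}\right) = - \frac{331}{34} - \frac{97}{7} = - \frac{5615}{238}$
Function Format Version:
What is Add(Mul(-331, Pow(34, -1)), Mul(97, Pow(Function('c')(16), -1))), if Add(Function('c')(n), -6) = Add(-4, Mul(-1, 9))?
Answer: Rational(-5615, 238) ≈ -23.592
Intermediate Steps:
Function('c')(n) = -7 (Function('c')(n) = Add(6, Add(-4, Mul(-1, 9))) = Add(6, Add(-4, -9)) = Add(6, -13) = -7)
Add(Mul(-331, Pow(34, -1)), Mul(97, Pow(Function('c')(16), -1))) = Add(Mul(-331, Pow(34, -1)), Mul(97, Pow(-7, -1))) = Add(Mul(-331, Rational(1, 34)), Mul(97, Rational(-1, 7))) = Add(Rational(-331, 34), Rational(-97, 7)) = Rational(-5615, 238)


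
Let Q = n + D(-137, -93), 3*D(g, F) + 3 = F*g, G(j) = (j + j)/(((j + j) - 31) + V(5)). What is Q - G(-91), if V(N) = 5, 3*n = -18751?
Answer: -48125/24 ≈ -2005.2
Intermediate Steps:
n = -18751/3 (n = (1/3)*(-18751) = -18751/3 ≈ -6250.3)
G(j) = 2*j/(-26 + 2*j) (G(j) = (j + j)/(((j + j) - 31) + 5) = (2*j)/((2*j - 31) + 5) = (2*j)/((-31 + 2*j) + 5) = (2*j)/(-26 + 2*j) = 2*j/(-26 + 2*j))
D(g, F) = -1 + F*g/3 (D(g, F) = -1 + (F*g)/3 = -1 + F*g/3)
Q = -6013/3 (Q = -18751/3 + (-1 + (1/3)*(-93)*(-137)) = -18751/3 + (-1 + 4247) = -18751/3 + 4246 = -6013/3 ≈ -2004.3)
Q - G(-91) = -6013/3 - (-91)/(-13 - 91) = -6013/3 - (-91)/(-104) = -6013/3 - (-91)*(-1)/104 = -6013/3 - 1*7/8 = -6013/3 - 7/8 = -48125/24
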